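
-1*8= -8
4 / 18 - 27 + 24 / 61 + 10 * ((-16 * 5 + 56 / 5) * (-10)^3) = 687973.62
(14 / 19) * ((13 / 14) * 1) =13 / 19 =0.68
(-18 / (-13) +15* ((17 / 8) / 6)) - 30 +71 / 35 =-154877 / 7280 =-21.27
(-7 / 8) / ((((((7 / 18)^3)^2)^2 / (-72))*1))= 10411482432835584 / 1977326743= 5265433.48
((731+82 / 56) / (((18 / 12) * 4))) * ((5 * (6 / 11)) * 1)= 102545 / 308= 332.94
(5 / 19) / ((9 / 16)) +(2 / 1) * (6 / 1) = 2132 / 171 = 12.47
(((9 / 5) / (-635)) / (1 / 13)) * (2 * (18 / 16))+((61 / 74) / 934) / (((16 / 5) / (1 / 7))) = -2036847769 / 24577649600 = -0.08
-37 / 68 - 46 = -3165 / 68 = -46.54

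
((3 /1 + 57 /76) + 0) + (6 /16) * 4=21 /4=5.25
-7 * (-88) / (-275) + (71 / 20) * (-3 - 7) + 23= -737 / 50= -14.74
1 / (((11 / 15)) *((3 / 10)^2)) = 500 / 33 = 15.15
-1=-1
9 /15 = 0.60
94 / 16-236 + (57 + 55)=-945 / 8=-118.12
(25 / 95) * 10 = 50 / 19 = 2.63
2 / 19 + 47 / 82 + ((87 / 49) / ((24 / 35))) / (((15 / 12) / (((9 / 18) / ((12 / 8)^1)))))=22394 / 16359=1.37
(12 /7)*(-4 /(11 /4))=-2.49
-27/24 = -9/8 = -1.12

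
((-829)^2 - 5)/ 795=687236/ 795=864.45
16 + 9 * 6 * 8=448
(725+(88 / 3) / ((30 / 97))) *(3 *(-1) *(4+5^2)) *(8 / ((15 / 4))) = -34236704 / 225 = -152163.13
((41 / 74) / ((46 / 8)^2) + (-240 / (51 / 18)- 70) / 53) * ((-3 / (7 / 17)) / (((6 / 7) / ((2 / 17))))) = 51181462 / 17635273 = 2.90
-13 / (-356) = 13 / 356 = 0.04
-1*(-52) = 52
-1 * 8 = -8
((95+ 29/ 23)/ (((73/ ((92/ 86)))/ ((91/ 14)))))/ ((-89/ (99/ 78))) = -36531/ 279371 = -0.13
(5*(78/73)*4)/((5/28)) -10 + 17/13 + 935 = 992634/949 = 1045.98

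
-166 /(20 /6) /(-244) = 249 /1220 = 0.20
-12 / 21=-4 / 7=-0.57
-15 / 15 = -1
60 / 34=1.76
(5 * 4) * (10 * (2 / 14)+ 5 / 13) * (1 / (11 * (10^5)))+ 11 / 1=1001003 / 91000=11.00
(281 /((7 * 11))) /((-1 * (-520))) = 0.01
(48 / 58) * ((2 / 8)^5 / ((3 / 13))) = 13 / 3712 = 0.00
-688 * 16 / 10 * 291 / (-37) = 1601664 / 185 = 8657.64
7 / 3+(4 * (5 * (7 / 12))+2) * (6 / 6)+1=17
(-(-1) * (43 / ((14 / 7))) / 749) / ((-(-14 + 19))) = -43 / 7490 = -0.01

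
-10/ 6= -5/ 3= -1.67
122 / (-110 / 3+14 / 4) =-732 / 199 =-3.68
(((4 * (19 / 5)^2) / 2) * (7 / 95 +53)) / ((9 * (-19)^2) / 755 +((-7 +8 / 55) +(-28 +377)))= 318240956 / 71931425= 4.42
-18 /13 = -1.38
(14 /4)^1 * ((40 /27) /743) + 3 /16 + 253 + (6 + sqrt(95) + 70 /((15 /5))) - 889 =-194663017 /320976 + sqrt(95) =-596.73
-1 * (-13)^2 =-169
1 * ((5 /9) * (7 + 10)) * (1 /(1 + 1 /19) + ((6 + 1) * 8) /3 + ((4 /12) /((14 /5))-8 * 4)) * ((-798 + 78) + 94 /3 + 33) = 8202109 /108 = 75945.45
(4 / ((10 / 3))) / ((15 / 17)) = 34 / 25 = 1.36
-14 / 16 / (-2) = 7 / 16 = 0.44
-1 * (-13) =13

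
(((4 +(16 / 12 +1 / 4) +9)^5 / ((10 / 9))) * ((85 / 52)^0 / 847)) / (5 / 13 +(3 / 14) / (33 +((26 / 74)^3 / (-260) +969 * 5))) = 421764998943320703125 / 231474777910142976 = 1822.08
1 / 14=0.07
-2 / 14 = -1 / 7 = -0.14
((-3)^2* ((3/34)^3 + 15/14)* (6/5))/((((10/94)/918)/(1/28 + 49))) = 13876255868931/2832200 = 4899461.86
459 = 459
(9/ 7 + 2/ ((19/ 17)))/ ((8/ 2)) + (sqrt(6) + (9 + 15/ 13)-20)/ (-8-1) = 115949/ 62244-sqrt(6)/ 9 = 1.59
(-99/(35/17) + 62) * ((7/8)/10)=487/400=1.22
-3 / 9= -1 / 3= -0.33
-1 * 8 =-8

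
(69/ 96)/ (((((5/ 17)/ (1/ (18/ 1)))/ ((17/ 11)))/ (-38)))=-126293/ 15840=-7.97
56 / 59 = 0.95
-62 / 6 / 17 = -31 / 51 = -0.61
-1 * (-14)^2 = -196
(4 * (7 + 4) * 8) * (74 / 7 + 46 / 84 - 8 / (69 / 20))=1496176 / 483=3097.67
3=3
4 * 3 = 12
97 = 97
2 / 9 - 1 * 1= -7 / 9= -0.78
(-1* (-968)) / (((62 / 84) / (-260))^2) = 115430515200 / 961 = 120115000.21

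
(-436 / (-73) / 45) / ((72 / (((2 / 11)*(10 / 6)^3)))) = 2725 / 1756161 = 0.00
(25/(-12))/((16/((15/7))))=-125/448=-0.28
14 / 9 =1.56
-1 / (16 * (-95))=1 / 1520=0.00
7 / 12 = 0.58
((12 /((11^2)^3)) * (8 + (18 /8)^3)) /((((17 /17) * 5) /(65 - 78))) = -48399 /141724880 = -0.00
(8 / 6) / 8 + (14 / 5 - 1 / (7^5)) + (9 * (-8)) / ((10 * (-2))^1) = 3310949 / 504210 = 6.57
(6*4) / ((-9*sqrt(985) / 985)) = -8*sqrt(985) / 3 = -83.69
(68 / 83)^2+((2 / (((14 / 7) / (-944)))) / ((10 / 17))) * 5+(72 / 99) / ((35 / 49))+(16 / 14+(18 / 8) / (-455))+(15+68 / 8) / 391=-86509066035835 / 10785170396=-8021.11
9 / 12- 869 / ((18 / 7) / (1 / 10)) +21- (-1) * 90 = 3508 / 45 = 77.96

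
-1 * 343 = -343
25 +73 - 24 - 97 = -23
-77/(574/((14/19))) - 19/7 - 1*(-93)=491789/5453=90.19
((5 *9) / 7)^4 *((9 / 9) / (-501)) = -1366875 / 400967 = -3.41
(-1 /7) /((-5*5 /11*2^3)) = 11 /1400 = 0.01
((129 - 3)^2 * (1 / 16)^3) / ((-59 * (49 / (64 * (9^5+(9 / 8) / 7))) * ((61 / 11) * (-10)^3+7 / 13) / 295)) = 191510599995 / 710459008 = 269.56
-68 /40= -17 /10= -1.70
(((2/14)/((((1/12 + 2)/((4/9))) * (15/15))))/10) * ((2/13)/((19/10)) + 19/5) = 38344/3241875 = 0.01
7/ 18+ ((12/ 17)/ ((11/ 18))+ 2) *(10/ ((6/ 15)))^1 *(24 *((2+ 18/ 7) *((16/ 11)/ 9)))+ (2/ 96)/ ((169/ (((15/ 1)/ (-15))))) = 490230820939/ 350414064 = 1399.00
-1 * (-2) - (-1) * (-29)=-27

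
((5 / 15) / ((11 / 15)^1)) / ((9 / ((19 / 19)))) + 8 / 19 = 887 / 1881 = 0.47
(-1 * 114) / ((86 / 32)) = -1824 / 43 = -42.42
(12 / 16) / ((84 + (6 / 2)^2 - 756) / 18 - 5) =-9 / 502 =-0.02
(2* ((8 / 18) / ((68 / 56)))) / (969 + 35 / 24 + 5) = 896 / 1193961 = 0.00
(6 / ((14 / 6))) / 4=9 / 14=0.64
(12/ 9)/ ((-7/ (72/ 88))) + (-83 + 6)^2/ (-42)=-65291/ 462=-141.32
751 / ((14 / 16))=6008 / 7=858.29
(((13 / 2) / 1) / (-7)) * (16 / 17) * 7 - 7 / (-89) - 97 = -155898 / 1513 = -103.04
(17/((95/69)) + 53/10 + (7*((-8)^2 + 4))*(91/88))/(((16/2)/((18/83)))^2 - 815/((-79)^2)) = 269351193699/718794857605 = 0.37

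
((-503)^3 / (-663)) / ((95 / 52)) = 509054108 / 4845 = 105067.93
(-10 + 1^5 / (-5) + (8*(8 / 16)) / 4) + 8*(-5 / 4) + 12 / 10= -18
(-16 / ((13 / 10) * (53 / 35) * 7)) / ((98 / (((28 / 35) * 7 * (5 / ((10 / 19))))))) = -3040 / 4823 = -0.63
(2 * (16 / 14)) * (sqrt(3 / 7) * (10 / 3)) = 4.99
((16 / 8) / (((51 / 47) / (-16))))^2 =869.67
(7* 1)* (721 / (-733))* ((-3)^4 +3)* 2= -847896 / 733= -1156.75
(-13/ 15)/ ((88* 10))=-13/ 13200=-0.00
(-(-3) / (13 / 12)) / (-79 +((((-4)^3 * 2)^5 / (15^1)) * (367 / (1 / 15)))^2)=12 / 689055054145498781203125247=0.00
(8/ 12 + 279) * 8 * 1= 6712/ 3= 2237.33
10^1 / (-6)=-5 / 3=-1.67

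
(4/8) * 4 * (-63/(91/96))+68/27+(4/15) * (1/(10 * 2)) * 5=-228743/1755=-130.34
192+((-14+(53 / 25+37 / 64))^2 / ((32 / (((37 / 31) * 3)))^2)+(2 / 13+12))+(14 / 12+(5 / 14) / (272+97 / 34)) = 29552723047212110717 / 142821223301120000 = 206.92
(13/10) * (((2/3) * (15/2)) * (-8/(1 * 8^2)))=-13/16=-0.81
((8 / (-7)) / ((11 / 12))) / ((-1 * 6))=16 / 77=0.21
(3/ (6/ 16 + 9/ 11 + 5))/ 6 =44/ 545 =0.08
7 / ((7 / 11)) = 11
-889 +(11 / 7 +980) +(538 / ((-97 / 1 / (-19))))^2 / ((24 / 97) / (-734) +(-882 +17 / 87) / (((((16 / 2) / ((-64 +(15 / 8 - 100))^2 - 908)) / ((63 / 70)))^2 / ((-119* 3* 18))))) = 39280279390095452792067788803432 / 424324005756101749080461042763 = 92.57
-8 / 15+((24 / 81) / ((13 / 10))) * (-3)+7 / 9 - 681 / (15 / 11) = -292406 / 585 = -499.84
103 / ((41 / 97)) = 9991 / 41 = 243.68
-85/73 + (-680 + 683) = 134/73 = 1.84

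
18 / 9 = 2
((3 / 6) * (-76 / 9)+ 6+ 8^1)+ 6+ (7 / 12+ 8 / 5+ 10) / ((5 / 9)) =33937 / 900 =37.71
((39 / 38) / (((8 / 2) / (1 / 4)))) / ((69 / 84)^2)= 1911 / 20102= 0.10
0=0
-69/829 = -0.08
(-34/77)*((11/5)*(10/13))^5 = -6.13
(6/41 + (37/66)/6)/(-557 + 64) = -229/470844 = -0.00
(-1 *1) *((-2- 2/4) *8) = 20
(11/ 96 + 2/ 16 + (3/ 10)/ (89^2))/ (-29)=-911059/ 110260320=-0.01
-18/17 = -1.06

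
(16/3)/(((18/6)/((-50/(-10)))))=80/9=8.89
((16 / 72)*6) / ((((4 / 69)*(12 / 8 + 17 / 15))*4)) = 345 / 158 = 2.18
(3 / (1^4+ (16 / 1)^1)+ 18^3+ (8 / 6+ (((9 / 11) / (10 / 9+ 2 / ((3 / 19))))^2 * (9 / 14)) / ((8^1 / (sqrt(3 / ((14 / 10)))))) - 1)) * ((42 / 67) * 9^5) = 10460353203 * sqrt(105) / 6980580992+ 245904364188 / 1139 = 215894979.52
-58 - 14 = -72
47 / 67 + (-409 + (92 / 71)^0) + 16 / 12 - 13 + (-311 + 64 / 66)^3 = -71752190253745 / 2407779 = -29800156.18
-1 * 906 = -906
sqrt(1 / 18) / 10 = sqrt(2) / 60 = 0.02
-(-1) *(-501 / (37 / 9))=-4509 / 37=-121.86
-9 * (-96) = 864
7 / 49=1 / 7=0.14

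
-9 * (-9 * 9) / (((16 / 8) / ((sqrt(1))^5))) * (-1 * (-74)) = 26973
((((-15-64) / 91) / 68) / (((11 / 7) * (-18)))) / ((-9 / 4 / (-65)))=395 / 30294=0.01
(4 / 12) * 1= 1 / 3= 0.33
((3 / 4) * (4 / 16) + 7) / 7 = 115 / 112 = 1.03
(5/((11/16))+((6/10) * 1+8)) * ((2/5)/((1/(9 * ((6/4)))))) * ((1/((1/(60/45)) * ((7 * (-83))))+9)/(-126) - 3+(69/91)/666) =-2574016929/9781135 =-263.16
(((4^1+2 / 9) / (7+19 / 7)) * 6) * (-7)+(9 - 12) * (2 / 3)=-1033 / 51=-20.25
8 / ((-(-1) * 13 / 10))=6.15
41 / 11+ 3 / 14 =607 / 154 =3.94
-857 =-857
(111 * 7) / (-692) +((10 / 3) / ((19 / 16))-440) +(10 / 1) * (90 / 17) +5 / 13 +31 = -3085774925 / 8717124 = -353.99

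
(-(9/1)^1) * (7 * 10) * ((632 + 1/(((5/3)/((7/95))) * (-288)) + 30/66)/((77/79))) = -75185672151/183920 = -408795.52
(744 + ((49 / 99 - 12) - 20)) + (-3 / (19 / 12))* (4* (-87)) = 1371.86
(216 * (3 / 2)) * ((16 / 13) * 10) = 51840 / 13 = 3987.69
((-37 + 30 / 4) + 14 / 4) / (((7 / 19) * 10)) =-247 / 35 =-7.06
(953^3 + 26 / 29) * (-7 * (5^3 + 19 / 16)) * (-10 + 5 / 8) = 26605554984236025 / 3712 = 7167444769460.14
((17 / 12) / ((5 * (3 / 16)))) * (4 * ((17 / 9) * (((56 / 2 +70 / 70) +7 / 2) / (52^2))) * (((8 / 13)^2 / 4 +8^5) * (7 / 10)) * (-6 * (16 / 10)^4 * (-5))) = 849767202816 / 1373125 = 618856.41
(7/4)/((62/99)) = 693/248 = 2.79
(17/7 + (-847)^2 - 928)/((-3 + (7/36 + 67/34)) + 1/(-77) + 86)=33763565088/4012705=8414.17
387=387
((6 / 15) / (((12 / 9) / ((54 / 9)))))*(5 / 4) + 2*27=225 / 4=56.25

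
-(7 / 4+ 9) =-43 / 4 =-10.75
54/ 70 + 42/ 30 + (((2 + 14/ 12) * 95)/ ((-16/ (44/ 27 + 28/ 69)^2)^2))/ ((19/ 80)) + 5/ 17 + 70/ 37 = 876961802462352347/ 9822145092285645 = 89.28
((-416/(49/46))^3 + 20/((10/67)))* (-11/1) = 77080619247390/117649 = 655174453.22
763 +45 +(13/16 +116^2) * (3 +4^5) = 221135271/16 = 13820954.44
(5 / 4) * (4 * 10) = 50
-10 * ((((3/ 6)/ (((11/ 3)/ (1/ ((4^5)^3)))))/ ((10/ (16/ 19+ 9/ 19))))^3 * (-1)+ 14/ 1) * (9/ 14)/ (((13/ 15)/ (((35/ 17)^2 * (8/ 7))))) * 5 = -854398079708732603326639742069086332834375/ 339679744493725755629437620206725758976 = -2515.30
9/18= 0.50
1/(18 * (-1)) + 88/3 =527/18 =29.28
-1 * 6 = -6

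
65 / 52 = 5 / 4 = 1.25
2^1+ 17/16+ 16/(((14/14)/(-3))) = -719/16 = -44.94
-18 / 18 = -1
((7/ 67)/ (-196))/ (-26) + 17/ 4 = 207299/ 48776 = 4.25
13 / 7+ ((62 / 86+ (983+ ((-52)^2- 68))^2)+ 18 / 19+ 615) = 74906201106 / 5719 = 13097779.53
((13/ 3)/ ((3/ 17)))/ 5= 221/ 45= 4.91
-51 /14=-3.64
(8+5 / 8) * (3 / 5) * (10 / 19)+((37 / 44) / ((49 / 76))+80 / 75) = 3130439 / 614460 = 5.09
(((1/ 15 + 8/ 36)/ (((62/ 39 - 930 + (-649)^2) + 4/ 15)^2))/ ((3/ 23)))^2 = 63834549025/ 405981572865425697226812069175209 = 0.00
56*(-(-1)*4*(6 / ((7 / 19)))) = 3648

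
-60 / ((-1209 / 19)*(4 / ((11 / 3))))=1045 / 1209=0.86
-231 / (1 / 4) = -924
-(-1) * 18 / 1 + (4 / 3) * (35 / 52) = 737 / 39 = 18.90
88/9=9.78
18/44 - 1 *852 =-851.59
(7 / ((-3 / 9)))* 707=-14847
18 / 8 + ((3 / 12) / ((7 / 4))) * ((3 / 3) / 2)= 65 / 28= 2.32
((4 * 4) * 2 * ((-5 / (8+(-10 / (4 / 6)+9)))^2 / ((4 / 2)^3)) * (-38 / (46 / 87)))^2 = 3228271.50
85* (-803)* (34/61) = -2320670/61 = -38043.77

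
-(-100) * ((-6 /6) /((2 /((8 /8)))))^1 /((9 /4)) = -200 /9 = -22.22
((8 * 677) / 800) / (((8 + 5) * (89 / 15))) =2031 / 23140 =0.09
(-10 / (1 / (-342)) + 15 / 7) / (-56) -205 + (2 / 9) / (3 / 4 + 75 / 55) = -87277159 / 328104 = -266.00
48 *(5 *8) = 1920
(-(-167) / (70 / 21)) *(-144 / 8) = -4509 / 5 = -901.80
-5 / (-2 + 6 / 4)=10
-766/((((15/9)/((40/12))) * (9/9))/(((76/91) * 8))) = -931456/91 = -10235.78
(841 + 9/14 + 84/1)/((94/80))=787.78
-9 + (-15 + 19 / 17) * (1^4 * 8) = -120.06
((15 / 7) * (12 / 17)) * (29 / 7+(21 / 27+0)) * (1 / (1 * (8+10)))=3100 / 7497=0.41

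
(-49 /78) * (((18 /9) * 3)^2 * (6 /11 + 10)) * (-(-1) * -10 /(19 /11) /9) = 113680 /741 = 153.41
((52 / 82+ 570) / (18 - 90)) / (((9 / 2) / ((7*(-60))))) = 739.71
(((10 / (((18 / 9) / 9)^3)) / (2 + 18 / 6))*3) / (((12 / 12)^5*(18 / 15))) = 3645 / 8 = 455.62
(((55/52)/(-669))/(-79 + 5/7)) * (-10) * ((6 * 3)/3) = -1925/1588652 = -0.00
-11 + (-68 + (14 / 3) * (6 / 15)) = -1157 / 15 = -77.13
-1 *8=-8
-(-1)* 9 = 9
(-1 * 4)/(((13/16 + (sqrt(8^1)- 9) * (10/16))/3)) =3840 * sqrt(2)/5129 + 14784/5129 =3.94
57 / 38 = 3 / 2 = 1.50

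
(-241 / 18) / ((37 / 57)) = -4579 / 222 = -20.63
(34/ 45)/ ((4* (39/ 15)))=17/ 234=0.07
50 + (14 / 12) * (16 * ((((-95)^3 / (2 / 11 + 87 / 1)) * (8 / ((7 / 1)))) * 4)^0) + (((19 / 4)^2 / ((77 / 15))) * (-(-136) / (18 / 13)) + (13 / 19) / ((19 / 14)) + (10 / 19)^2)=167170001 / 333564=501.16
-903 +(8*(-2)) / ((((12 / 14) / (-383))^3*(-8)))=-19270484765 / 108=-178430414.49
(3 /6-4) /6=-7 /12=-0.58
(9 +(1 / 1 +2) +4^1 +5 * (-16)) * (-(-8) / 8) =-64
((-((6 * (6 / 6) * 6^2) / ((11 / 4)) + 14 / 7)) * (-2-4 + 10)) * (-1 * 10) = 35440 / 11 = 3221.82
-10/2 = -5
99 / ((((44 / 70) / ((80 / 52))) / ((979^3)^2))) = 2773362919307904381150 / 13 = 213335609177531106242.31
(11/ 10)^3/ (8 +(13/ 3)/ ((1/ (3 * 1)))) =1331/ 21000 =0.06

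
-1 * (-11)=11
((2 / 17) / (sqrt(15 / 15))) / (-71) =-2 / 1207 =-0.00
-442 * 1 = -442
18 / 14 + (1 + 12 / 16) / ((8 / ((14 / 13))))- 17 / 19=17333 / 27664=0.63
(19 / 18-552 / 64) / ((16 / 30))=-2725 / 192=-14.19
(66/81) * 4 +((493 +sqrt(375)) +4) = 5 * sqrt(15) +13507/27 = 519.62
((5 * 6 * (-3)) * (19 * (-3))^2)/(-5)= 58482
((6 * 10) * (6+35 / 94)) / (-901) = -17970 / 42347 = -0.42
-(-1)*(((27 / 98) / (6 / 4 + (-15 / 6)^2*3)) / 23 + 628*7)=14862878 / 3381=4396.00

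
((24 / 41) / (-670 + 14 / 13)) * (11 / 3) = -143 / 44567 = -0.00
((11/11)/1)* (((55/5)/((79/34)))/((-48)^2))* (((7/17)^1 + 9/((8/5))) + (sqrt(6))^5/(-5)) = 9031/728064 - 187* sqrt(6)/12640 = -0.02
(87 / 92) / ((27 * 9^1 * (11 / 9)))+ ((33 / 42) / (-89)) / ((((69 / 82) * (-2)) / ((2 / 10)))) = 120101 / 28371420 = 0.00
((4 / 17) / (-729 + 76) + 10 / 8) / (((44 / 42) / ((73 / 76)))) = 85064637 / 74243488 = 1.15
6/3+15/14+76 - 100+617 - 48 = 7673/14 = 548.07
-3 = -3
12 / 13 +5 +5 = 142 / 13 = 10.92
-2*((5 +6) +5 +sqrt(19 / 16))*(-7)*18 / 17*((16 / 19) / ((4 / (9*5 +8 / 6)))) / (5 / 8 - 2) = -5978112 / 3553 - 93408*sqrt(19) / 3553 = -1797.15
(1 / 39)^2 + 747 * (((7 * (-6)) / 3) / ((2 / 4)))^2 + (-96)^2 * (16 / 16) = 594864.00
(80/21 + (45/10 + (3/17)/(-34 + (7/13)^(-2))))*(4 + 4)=11834036/178143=66.43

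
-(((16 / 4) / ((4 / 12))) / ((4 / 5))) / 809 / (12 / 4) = -5 / 809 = -0.01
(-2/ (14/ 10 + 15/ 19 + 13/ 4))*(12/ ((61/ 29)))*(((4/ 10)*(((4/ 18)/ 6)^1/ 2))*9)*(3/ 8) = -2204/ 42029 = -0.05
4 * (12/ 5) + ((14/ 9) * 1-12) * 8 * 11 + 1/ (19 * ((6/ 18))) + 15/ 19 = -776822/ 855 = -908.56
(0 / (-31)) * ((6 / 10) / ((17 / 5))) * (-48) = 0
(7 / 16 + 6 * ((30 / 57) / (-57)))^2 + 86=2874017985 / 33362176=86.15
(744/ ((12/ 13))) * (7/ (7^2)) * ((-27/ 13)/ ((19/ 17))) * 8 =-227664/ 133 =-1711.76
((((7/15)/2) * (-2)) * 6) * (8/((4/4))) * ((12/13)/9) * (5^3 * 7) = -78400/39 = -2010.26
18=18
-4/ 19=-0.21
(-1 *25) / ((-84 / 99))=825 / 28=29.46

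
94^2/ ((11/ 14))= 123704/ 11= 11245.82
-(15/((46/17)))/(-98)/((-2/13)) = -3315/9016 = -0.37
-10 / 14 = -5 / 7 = -0.71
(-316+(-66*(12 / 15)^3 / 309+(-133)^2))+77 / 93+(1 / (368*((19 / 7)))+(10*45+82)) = 17905.72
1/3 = 0.33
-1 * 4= -4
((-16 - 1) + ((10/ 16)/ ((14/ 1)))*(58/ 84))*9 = -239469/ 1568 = -152.72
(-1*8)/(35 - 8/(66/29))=-264/1039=-0.25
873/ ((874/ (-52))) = -22698/ 437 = -51.94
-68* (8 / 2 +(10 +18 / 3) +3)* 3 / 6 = -782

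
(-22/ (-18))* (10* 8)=880/ 9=97.78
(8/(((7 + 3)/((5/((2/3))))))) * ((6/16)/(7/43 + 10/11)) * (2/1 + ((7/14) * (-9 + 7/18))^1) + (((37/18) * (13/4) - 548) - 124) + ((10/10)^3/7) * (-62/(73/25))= -8371615201/12435696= -673.19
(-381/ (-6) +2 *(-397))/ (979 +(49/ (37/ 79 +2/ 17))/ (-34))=-1149807/ 1537075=-0.75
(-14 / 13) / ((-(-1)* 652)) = -7 / 4238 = -0.00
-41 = -41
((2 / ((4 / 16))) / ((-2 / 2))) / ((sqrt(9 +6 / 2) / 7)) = -28 *sqrt(3) / 3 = -16.17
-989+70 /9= -8831 /9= -981.22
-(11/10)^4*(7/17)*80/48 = -102487/102000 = -1.00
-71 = -71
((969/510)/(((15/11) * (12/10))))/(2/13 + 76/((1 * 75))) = 13585/13656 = 0.99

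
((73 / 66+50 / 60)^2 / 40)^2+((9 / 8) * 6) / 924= 53617603 / 3320578800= 0.02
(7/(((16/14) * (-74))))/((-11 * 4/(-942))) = -23079/13024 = -1.77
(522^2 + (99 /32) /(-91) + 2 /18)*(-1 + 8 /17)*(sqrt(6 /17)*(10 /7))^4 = -80339205296250 /1073446283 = -74842.32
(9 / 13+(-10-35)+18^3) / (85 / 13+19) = 18810 / 83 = 226.63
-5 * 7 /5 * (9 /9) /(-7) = 1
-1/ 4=-0.25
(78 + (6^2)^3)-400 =46334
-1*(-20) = 20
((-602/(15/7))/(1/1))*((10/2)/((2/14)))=-29498/3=-9832.67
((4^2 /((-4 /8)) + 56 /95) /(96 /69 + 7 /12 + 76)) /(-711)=0.00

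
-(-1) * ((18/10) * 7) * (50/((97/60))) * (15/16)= 70875/194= 365.34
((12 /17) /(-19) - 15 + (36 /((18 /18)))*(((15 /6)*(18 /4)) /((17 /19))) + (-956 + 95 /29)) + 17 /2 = -9490911 /18734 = -506.61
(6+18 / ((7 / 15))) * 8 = 2496 / 7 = 356.57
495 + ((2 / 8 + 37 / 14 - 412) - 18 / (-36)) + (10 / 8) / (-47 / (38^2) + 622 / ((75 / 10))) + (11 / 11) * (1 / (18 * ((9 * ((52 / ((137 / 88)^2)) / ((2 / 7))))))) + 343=176051200286593055 / 409985824824576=429.41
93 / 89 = 1.04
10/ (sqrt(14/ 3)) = 5 * sqrt(42)/ 7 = 4.63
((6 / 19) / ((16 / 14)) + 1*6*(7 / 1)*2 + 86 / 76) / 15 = 6491 / 1140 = 5.69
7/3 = 2.33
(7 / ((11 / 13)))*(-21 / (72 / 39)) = -8281 / 88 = -94.10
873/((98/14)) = 873/7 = 124.71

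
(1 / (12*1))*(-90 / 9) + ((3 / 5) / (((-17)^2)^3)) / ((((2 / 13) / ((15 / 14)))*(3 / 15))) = -1689628075 / 2027555796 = -0.83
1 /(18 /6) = 0.33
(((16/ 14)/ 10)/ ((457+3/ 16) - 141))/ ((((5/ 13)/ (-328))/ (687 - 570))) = -31928832/ 885325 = -36.06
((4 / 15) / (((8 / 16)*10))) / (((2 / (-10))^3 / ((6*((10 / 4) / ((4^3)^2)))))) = -25 / 1024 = -0.02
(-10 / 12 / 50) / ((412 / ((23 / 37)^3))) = -12167 / 1252142160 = -0.00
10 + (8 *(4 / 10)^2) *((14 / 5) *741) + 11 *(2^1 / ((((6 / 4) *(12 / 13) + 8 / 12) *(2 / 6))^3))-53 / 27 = 18887733589 / 6912000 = 2732.60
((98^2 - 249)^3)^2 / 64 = 670290016633029292515625 / 64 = 10473281509891082695556.64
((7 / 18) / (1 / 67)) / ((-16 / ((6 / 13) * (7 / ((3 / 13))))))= -3283 / 144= -22.80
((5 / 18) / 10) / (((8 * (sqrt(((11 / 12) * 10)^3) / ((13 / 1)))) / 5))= 13 * sqrt(330) / 29040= 0.01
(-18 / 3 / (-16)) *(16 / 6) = 1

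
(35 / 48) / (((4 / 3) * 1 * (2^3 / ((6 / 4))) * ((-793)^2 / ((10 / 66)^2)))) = 875 / 233750719488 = 0.00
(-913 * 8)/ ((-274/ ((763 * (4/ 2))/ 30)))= 2786476/ 2055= 1355.95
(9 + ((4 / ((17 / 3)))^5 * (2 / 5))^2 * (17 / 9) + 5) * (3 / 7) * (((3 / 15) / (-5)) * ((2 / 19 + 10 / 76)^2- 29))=520764976141871019 / 74917890976979750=6.95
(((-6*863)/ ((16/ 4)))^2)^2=44929149932241/ 16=2808071870765.06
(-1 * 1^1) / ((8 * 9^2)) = -1 / 648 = -0.00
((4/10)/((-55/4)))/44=-2/3025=-0.00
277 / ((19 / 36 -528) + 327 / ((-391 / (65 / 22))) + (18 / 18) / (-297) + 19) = -128668716 / 237338749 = -0.54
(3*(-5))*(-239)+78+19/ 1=3682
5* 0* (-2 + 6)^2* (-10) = 0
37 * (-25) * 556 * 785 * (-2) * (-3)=-2422353000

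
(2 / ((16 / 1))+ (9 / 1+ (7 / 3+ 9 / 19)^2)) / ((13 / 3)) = 441977 / 112632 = 3.92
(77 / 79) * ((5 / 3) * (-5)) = -1925 / 237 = -8.12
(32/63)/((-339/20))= -640/21357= -0.03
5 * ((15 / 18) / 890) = 5 / 1068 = 0.00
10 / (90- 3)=10 / 87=0.11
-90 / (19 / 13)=-1170 / 19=-61.58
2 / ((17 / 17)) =2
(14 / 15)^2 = 196 / 225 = 0.87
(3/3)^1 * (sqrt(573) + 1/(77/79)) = 79/77 + sqrt(573) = 24.96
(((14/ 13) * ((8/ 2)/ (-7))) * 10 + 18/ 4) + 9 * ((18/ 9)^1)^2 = 34.35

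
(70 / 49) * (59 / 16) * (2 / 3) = 295 / 84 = 3.51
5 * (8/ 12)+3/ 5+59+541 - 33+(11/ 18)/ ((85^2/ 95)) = 2970037/ 5202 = 570.94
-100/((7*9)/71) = -7100/63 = -112.70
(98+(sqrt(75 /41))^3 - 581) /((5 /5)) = -483+375 *sqrt(123) /1681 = -480.53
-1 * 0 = 0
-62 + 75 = 13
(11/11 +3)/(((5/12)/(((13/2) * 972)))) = 303264/5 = 60652.80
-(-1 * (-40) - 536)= 496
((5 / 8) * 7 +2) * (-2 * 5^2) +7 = -1247 / 4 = -311.75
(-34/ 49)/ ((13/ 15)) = -510/ 637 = -0.80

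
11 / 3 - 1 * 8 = -13 / 3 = -4.33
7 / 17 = 0.41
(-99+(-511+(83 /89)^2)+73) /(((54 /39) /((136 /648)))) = -469259024 /5774409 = -81.27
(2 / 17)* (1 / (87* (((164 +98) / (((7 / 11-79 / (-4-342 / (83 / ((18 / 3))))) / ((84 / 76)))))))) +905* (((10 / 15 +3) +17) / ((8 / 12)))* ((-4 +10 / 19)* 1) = -65855288158296755 / 675756212208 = -97454.21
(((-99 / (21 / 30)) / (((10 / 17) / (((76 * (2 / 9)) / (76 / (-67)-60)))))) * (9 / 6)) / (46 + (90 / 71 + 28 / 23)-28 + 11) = 1166211849 / 368542720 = 3.16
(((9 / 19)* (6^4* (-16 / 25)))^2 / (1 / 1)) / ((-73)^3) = -34828517376 / 87771960625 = -0.40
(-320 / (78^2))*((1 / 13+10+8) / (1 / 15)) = -14.26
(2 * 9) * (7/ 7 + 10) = 198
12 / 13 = 0.92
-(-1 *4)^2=-16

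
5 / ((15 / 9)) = 3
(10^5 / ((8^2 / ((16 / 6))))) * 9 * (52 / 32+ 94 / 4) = 1884375 / 2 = 942187.50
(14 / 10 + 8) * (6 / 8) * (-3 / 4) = -423 / 80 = -5.29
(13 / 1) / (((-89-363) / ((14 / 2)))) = -91 / 452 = -0.20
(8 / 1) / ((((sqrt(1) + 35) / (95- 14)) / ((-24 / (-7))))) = 432 / 7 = 61.71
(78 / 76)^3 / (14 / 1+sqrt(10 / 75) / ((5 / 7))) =22244625 / 287693896-296595* sqrt(30) / 575387792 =0.07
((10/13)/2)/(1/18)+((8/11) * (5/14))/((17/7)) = 17090/2431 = 7.03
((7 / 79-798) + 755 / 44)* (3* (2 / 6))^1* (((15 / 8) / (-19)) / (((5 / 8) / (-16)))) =-1972.43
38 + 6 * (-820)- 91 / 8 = -39147 / 8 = -4893.38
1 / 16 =0.06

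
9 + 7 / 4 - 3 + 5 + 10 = 91 / 4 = 22.75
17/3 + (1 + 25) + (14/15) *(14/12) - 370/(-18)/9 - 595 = -226784/405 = -559.96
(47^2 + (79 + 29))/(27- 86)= -2317/59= -39.27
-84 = -84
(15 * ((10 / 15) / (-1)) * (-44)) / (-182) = -220 / 91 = -2.42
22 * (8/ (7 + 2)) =176/ 9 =19.56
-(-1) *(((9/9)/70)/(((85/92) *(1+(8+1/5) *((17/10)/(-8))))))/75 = -736/2650725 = -0.00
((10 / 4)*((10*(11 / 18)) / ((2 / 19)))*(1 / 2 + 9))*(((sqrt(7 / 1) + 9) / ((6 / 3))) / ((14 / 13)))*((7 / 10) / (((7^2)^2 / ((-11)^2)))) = 263.00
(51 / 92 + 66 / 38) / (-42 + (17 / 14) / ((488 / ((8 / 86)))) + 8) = -73535805 / 1091223523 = -0.07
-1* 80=-80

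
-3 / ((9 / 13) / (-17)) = 221 / 3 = 73.67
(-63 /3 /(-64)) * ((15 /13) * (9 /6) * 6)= 2835 /832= 3.41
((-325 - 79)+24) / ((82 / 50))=-9500 / 41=-231.71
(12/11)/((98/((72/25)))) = 0.03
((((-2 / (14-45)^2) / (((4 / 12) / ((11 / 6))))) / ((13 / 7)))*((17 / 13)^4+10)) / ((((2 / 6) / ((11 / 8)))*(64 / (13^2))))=-937961871 / 1080994304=-0.87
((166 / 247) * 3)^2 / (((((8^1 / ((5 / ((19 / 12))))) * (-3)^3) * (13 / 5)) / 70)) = -24111500 / 15069223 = -1.60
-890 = -890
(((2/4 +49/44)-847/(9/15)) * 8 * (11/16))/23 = -186127/552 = -337.19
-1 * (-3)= 3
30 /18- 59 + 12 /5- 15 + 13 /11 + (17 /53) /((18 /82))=-67.29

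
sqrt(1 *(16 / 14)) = 2 *sqrt(14) / 7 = 1.07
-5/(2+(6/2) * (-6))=5/16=0.31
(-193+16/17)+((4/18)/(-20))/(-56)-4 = -196.06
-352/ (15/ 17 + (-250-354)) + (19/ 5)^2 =3850933/ 256325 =15.02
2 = 2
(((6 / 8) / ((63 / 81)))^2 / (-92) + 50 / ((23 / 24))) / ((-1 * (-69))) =1254157 / 1658944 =0.76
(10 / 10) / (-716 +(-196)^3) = -1 / 7530252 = -0.00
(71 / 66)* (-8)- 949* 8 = -250820 / 33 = -7600.61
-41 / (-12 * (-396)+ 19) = -41 / 4771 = -0.01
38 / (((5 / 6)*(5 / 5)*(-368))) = -57 / 460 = -0.12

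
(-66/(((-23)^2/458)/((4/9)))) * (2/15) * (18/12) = -40304/7935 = -5.08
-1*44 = -44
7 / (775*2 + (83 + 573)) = 7 / 2206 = 0.00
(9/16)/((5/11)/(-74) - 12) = -0.05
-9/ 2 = -4.50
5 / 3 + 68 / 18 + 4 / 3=61 / 9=6.78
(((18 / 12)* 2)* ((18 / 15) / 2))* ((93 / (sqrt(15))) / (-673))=-279* sqrt(15) / 16825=-0.06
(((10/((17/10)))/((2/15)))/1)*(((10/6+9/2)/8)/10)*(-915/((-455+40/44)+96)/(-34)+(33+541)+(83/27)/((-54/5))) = 8634207761425/4425986448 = 1950.80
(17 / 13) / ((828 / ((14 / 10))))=119 / 53820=0.00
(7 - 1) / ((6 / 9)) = 9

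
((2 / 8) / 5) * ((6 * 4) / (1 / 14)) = 84 / 5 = 16.80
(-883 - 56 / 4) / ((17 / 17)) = -897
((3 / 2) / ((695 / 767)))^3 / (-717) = -4060958967 / 641862941000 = -0.01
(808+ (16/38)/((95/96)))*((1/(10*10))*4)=1459208/45125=32.34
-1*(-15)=15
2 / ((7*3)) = 2 / 21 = 0.10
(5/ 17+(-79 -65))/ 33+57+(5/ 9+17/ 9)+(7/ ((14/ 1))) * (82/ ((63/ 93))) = 115.61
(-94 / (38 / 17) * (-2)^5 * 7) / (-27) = -178976 / 513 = -348.88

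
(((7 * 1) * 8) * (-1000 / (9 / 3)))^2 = 348444444.44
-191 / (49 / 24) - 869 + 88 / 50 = -1176969 / 1225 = -960.79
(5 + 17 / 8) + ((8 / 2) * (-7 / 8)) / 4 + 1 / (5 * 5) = 629 / 100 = 6.29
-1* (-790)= 790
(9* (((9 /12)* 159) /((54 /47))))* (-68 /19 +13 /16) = -6284793 /2432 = -2584.21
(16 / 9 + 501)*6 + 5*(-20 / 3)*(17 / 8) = 17675 / 6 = 2945.83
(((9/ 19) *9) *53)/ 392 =4293/ 7448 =0.58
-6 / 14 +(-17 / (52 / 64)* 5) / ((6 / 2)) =-9637 / 273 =-35.30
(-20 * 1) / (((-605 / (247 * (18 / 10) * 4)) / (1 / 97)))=35568 / 58685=0.61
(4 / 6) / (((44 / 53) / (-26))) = -689 / 33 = -20.88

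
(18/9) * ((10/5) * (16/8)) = 8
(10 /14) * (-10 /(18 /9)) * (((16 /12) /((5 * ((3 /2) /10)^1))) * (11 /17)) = -4400 /1071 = -4.11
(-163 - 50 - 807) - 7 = -1027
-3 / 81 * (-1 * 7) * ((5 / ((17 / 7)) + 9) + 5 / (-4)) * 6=4669 / 306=15.26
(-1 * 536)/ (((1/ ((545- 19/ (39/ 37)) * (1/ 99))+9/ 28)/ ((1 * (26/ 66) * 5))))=-716031680/ 345411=-2072.98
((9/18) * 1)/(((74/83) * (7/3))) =249/1036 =0.24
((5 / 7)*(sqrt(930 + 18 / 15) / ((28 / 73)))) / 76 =73*sqrt(1455) / 3724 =0.75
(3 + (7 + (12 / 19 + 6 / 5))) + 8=1884 / 95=19.83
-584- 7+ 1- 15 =-605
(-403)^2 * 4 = 649636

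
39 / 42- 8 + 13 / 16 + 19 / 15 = -8387 / 1680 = -4.99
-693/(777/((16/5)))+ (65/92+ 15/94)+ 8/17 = -20634679/13598980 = -1.52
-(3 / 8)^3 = -27 / 512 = -0.05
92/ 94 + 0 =46/ 47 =0.98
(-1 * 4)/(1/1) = -4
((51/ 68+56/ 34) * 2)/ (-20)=-0.24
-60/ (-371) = 60/ 371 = 0.16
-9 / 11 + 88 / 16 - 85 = -1767 / 22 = -80.32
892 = 892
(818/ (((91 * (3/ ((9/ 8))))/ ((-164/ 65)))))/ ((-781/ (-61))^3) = -11418733167/ 2817784985015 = -0.00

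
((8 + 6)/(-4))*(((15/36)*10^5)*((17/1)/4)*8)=-14875000/3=-4958333.33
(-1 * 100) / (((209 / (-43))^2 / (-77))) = 1294300 / 3971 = 325.94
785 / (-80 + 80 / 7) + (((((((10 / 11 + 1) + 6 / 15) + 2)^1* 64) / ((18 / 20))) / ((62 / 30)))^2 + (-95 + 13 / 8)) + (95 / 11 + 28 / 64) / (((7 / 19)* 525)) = 99729901545177 / 4558215200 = 21879.16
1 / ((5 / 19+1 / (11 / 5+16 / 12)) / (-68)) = -34238 / 275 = -124.50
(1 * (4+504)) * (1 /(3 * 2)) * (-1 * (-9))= 762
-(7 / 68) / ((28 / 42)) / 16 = -21 / 2176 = -0.01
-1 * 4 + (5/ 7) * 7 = 1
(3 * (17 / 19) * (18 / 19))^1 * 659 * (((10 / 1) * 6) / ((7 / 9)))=326679480 / 2527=129275.62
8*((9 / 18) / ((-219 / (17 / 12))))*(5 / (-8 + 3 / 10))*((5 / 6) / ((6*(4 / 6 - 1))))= -2125 / 303534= -0.01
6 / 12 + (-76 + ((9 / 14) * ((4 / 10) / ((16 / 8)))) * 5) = -74.86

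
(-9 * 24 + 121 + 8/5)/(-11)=467/55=8.49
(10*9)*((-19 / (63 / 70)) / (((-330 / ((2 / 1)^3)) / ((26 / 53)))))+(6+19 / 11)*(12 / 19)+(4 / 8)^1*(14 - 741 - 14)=-22798051 / 66462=-343.02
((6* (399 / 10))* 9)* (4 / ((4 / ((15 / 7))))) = 4617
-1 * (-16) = 16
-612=-612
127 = 127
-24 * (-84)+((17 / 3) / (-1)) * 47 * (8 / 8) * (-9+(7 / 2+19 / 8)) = 68359 / 24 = 2848.29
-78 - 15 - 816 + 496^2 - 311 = 244796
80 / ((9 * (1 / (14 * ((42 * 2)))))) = 31360 / 3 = 10453.33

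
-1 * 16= -16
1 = 1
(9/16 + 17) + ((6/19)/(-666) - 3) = 491381/33744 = 14.56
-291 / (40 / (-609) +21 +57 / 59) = -10455921 / 786904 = -13.29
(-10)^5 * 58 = -5800000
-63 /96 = -21 /32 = -0.66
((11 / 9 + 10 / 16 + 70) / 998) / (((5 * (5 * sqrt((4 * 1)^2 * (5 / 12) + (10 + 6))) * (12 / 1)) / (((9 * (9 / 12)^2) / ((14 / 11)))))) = 24387 * sqrt(51) / 868659200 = 0.00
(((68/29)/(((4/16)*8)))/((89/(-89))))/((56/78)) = -663/406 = -1.63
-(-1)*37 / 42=37 / 42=0.88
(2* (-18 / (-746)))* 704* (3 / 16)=2376 / 373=6.37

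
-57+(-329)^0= -56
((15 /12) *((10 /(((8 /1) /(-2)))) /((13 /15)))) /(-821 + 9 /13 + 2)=125 /28368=0.00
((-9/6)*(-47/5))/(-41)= -141/410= -0.34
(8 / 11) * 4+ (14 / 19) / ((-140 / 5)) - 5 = -885 / 418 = -2.12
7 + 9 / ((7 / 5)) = 13.43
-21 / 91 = -3 / 13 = -0.23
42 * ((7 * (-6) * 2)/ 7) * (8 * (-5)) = 20160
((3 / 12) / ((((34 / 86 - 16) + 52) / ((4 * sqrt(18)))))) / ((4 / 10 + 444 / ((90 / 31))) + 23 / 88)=792 * sqrt(2) / 1475795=0.00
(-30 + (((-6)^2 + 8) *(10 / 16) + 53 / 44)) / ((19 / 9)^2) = -243 / 836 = -0.29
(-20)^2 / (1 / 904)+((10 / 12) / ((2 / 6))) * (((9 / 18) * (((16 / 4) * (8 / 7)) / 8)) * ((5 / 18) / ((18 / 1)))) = 820108825 / 2268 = 361600.01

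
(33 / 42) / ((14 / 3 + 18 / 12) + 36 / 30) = 0.11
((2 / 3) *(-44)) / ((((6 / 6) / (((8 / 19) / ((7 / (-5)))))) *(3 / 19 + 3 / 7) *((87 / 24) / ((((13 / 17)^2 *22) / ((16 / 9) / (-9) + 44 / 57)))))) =13242240 / 142477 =92.94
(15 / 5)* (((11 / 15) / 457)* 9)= 99 / 2285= 0.04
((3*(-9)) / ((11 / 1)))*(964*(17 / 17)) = -26028 / 11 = -2366.18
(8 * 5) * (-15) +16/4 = -596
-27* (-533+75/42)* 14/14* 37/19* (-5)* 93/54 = -127953585/532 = -240514.26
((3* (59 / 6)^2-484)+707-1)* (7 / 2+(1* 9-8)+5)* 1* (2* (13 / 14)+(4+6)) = 9690665 / 168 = 57682.53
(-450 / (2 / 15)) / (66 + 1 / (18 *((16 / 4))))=-243000 / 4753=-51.13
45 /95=9 /19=0.47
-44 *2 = -88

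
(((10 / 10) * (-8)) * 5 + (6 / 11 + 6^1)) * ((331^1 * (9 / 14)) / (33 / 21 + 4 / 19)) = -3471528 / 869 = -3994.85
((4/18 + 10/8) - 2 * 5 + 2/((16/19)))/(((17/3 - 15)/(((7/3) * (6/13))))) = 443/624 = 0.71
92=92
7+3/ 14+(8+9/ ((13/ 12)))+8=5737/ 182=31.52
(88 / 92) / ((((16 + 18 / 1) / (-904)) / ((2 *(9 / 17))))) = -178992 / 6647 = -26.93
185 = 185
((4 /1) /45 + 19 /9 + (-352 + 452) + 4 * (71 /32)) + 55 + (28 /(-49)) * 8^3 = -35419 /280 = -126.50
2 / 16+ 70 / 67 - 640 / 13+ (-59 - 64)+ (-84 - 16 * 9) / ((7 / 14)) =-4369361 / 6968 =-627.06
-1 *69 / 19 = -69 / 19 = -3.63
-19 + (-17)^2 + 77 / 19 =5207 / 19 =274.05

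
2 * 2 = 4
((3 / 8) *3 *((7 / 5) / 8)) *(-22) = -693 / 160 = -4.33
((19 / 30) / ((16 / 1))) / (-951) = -19 / 456480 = -0.00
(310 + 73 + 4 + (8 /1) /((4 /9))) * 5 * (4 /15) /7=540 /7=77.14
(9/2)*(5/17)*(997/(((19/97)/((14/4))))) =30463335/1292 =23578.43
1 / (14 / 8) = 4 / 7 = 0.57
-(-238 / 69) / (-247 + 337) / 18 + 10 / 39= 187847 / 726570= 0.26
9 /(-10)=-9 /10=-0.90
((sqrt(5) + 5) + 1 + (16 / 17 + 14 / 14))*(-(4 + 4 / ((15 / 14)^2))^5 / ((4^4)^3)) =-13225450646101 / 1189728000000000 - 13225450646101*sqrt(5) / 9447840000000000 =-0.01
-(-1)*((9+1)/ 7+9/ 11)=173/ 77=2.25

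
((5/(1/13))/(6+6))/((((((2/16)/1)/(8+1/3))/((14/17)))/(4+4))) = 364000/153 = 2379.08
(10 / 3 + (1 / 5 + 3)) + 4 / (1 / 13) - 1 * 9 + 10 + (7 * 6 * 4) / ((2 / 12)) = 1067.53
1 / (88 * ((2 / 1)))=1 / 176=0.01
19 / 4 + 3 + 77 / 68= 151 / 17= 8.88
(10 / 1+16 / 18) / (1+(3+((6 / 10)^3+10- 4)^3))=191406250 / 4292189397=0.04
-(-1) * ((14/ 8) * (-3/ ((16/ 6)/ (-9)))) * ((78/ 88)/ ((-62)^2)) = 22113/ 5412352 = 0.00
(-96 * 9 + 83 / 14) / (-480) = 12013 / 6720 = 1.79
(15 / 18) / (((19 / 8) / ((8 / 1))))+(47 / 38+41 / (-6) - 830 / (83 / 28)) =-5373 / 19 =-282.79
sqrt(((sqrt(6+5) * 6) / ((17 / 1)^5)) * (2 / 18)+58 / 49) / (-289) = -sqrt(4998 * sqrt(11)+12599811018) / 29816997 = -0.00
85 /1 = 85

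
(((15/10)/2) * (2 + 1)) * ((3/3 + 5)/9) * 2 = 3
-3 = -3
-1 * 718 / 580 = -359 / 290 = -1.24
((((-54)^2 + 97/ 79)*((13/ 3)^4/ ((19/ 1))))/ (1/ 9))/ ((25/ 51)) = 111897342557/ 112575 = 993980.39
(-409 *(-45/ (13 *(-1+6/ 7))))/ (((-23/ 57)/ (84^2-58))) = 51390477810/ 299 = 171874507.73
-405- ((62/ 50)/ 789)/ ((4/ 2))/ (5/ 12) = -13314437/ 32875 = -405.00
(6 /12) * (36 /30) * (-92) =-276 /5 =-55.20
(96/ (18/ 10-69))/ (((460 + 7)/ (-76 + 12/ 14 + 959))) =-2.70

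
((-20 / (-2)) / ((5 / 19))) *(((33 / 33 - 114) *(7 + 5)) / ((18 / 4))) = -34352 / 3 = -11450.67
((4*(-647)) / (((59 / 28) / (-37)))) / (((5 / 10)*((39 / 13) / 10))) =53623360 / 177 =302956.84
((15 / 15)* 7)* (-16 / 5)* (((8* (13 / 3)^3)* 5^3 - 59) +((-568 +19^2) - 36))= -245150752 / 135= -1815931.50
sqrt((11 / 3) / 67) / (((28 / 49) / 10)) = 35 * sqrt(2211) / 402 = 4.09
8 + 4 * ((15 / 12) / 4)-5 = 17 / 4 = 4.25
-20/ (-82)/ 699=10/ 28659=0.00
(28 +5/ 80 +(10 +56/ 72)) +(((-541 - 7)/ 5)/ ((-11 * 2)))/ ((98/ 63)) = 2330857/ 55440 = 42.04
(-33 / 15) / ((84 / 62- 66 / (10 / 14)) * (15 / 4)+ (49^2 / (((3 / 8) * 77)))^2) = -371349 / 1109448200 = -0.00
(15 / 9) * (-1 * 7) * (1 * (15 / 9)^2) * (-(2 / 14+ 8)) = 2375 / 9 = 263.89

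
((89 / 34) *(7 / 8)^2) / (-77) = -623 / 23936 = -0.03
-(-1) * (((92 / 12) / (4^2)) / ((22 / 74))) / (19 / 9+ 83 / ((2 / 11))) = 2553 / 726440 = 0.00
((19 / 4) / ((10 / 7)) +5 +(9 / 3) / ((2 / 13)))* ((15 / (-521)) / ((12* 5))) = -1113 / 83360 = -0.01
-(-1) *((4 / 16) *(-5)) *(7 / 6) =-35 / 24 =-1.46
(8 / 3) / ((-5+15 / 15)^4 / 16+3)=0.14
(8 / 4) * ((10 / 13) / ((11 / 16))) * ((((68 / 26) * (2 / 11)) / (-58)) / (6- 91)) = 128 / 593021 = 0.00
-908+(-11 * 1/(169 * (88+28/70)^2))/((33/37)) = -89936990509/99049548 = -908.00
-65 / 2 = -32.50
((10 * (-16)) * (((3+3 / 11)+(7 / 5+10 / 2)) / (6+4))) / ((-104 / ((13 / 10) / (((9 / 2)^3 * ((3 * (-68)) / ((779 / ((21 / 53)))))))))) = -6275624 / 30672675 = -0.20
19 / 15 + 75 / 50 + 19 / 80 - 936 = -933.00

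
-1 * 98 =-98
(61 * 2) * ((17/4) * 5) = 5185/2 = 2592.50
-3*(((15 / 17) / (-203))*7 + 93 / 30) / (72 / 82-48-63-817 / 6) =5584077 / 149346955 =0.04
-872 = -872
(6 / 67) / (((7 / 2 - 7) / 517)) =-6204 / 469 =-13.23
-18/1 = -18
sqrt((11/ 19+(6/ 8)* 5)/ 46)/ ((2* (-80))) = -0.00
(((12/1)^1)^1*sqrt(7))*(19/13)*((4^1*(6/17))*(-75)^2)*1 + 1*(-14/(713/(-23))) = 14/31 + 30780000*sqrt(7)/221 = 368490.16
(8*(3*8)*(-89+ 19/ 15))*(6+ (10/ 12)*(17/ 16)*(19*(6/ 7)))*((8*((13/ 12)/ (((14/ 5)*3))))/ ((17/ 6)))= -44715424/ 357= -125253.29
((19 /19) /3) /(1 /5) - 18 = -49 /3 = -16.33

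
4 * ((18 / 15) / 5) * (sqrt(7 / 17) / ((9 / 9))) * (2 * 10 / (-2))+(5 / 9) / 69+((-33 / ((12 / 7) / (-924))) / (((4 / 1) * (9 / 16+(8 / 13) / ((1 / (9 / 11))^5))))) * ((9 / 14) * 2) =13214888911927 / 1821685491-48 * sqrt(119) / 85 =7248.05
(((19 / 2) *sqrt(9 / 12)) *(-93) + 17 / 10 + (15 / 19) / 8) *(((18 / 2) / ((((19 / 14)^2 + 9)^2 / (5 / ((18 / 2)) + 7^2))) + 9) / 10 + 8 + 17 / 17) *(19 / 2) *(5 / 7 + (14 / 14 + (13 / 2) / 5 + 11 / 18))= -270248.40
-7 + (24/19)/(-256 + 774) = -7.00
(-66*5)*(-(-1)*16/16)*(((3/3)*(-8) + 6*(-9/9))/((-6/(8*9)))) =-55440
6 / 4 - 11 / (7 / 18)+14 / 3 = -929 / 42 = -22.12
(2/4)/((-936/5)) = -5/1872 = -0.00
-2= -2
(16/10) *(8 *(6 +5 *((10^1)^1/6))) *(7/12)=4816/45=107.02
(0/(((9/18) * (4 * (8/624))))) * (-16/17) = 0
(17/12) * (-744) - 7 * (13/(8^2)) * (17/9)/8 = -4858379/4608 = -1054.34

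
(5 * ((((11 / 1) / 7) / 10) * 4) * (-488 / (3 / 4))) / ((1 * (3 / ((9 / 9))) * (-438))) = 1.56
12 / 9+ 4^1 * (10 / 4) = 34 / 3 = 11.33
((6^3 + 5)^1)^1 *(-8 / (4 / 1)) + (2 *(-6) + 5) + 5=-444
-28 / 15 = -1.87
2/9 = 0.22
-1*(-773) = 773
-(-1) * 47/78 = 47/78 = 0.60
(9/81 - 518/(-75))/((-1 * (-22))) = 1579/4950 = 0.32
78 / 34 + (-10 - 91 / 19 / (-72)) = -7.64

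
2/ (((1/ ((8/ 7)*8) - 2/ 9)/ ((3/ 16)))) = -216/ 65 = -3.32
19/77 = 0.25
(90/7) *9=810/7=115.71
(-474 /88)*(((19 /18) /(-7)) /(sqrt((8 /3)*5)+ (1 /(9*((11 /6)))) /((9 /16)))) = -13509 /2056418+ 1337391*sqrt(30) /32902688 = 0.22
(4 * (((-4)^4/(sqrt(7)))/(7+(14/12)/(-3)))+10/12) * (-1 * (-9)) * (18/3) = 45+995328 * sqrt(7)/833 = 3206.33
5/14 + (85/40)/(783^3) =9600973859/26882726472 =0.36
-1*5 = -5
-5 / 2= -2.50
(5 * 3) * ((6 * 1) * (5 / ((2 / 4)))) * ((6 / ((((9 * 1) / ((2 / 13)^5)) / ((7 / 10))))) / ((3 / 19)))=85120 / 371293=0.23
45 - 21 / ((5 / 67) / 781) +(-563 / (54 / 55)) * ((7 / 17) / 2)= -219846.46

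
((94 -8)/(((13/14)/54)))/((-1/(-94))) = 6111504/13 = 470115.69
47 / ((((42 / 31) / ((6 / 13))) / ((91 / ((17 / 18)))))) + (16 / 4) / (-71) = 1861978 / 1207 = 1542.65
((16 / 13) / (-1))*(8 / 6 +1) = -112 / 39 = -2.87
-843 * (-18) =15174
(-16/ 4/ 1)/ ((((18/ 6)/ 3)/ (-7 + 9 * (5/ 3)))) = -32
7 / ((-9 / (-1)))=7 / 9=0.78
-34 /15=-2.27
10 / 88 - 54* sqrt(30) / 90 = 5 / 44 - 3* sqrt(30) / 5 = -3.17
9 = 9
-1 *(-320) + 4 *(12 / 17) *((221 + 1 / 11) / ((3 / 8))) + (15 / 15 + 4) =372071 / 187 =1989.68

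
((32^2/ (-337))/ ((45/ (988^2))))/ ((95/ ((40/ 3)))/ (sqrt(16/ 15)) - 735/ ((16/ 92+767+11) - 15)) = -20805474324248526848* sqrt(15)/ 8269416283258425 - 6749441175414898688/ 4961649769955055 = -11104.57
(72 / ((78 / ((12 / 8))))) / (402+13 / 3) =54 / 15847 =0.00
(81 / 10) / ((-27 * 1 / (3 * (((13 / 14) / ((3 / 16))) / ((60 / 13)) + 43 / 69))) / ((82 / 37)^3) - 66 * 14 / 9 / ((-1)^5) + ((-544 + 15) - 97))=-823255004268 / 53239269046175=-0.02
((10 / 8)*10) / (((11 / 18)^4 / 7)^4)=3644703927036534981427200 / 45949729863572161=79319376.59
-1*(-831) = 831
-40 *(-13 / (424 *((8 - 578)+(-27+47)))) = -13 / 5830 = -0.00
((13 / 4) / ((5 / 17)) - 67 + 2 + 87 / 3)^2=249001 / 400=622.50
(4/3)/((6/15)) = 10/3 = 3.33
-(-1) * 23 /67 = 0.34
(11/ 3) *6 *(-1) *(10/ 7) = -220/ 7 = -31.43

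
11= 11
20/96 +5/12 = 5/8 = 0.62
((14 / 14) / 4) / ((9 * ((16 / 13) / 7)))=91 / 576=0.16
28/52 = 7/13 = 0.54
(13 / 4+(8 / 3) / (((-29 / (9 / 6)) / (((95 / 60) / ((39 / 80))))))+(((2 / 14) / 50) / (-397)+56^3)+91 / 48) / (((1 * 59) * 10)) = 662381350489231 / 2225278692000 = 297.66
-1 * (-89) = 89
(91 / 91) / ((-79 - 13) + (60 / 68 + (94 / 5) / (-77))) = -0.01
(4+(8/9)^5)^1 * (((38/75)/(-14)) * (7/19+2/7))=-7799956/72335025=-0.11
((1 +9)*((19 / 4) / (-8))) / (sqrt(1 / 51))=-95*sqrt(51) / 16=-42.40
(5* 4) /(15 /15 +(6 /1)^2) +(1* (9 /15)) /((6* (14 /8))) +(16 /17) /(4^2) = 14453 /22015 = 0.66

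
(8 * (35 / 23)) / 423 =280 / 9729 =0.03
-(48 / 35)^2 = -2304 / 1225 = -1.88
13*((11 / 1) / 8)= 143 / 8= 17.88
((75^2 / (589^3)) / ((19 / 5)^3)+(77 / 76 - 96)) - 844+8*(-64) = -1450.99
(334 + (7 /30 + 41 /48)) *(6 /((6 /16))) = 5361.40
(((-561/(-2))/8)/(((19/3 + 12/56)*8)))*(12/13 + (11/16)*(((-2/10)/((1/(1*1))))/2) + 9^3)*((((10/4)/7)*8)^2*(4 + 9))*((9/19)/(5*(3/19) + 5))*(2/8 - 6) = -6868521441/281600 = -24391.06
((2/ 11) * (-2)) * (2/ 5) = -8/ 55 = -0.15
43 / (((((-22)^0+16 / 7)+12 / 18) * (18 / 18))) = 903 / 83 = 10.88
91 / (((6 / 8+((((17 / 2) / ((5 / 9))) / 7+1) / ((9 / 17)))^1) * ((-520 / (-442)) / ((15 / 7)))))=208845 / 8527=24.49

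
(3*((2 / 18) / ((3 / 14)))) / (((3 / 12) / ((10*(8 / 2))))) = 2240 / 9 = 248.89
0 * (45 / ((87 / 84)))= 0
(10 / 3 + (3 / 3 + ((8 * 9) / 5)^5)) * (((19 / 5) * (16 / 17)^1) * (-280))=-98820804901504 / 159375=-620052109.19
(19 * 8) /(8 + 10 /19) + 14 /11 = 17018 /891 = 19.10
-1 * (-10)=10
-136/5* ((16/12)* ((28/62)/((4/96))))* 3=-182784/155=-1179.25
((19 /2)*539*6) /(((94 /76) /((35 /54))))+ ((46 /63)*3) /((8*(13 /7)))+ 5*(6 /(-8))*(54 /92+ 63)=16049034433 /1011816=15861.61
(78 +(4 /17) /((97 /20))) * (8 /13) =1029616 /21437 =48.03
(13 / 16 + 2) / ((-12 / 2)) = -15 / 32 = -0.47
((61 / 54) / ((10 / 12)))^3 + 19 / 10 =4.39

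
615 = 615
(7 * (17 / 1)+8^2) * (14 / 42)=61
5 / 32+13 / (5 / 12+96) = 829 / 2848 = 0.29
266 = 266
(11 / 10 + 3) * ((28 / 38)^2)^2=787528 / 651605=1.21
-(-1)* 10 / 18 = 5 / 9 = 0.56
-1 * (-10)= 10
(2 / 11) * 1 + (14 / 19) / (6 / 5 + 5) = 1948 / 6479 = 0.30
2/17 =0.12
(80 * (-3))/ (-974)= 120/ 487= 0.25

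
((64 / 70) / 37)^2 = 1024 / 1677025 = 0.00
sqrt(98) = 9.90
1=1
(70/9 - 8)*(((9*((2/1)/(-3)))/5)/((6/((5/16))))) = 1/72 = 0.01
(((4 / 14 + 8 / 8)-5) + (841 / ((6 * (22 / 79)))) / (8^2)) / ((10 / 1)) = 49085 / 118272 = 0.42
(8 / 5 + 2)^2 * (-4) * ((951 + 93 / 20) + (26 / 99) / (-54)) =-204355156 / 4125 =-49540.64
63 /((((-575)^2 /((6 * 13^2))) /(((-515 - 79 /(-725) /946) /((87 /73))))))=-274527837494001 /3288007765625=-83.49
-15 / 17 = -0.88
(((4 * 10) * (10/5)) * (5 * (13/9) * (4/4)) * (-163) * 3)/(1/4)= -3390400/3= -1130133.33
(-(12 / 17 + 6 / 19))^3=-35937000 / 33698267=-1.07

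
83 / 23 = 3.61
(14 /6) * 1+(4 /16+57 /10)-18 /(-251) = 125827 /15060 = 8.36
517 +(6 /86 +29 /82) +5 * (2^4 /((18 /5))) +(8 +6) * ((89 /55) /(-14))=939056999 /1745370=538.03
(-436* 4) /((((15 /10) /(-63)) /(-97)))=-7105056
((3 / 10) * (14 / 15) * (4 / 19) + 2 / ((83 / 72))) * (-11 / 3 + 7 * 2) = 2192444 / 118275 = 18.54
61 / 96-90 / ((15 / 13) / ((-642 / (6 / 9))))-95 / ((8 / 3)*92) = 41463065 / 552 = 75114.25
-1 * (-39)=39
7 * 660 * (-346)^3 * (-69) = 13204421002080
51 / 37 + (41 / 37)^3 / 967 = 67583894 / 48981451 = 1.38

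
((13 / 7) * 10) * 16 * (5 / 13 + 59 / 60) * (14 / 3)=17072 / 9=1896.89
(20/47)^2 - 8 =-17272/2209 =-7.82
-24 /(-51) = 8 /17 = 0.47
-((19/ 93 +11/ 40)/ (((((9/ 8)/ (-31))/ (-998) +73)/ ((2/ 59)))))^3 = -45074990138557748032/ 4088327778952289522061887179125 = -0.00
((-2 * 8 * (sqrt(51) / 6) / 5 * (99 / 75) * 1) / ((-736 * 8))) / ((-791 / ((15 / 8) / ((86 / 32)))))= -33 * sqrt(51) / 312919600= -0.00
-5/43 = -0.12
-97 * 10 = -970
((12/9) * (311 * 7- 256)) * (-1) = -7684/3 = -2561.33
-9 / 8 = -1.12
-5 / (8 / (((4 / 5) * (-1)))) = 1 / 2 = 0.50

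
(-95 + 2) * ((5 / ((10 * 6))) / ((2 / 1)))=-31 / 8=-3.88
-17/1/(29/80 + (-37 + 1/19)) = 25840/55609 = 0.46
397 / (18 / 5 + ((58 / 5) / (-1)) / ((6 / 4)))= -5955 / 62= -96.05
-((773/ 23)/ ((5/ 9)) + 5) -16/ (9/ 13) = -91708/ 1035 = -88.61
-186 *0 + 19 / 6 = 19 / 6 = 3.17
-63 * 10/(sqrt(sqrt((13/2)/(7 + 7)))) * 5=-3150 * 13^(3/4) * sqrt(2) * 7^(1/4)/13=-3816.05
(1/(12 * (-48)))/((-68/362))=181/19584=0.01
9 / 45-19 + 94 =376 / 5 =75.20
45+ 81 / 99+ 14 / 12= 3101 / 66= 46.98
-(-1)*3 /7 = 3 /7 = 0.43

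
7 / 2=3.50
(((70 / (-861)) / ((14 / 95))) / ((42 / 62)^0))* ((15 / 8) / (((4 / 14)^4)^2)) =-1955914625 / 83968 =-23293.57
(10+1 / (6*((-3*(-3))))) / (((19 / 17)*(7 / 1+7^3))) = 9197 / 359100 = 0.03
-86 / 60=-43 / 30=-1.43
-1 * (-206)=206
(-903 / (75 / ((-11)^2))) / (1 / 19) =-691999 / 25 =-27679.96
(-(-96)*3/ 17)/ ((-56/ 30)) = -1080/ 119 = -9.08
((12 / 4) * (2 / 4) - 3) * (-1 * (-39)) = -117 / 2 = -58.50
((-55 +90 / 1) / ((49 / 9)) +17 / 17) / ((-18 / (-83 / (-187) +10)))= -806 / 187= -4.31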